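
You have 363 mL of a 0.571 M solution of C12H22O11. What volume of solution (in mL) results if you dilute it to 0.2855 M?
Using M₁V₁ = M₂V₂:
0.571 × 363 = 0.2855 × V₂
V₂ = (0.571 × 363) / 0.2855 = 726 mL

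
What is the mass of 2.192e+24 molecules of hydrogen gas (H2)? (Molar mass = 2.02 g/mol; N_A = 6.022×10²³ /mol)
Moles = 2.192e+24 ÷ 6.022×10²³ = 3.63999 mol
Mass = 3.63999 mol × 2.02 g/mol = 7.353 g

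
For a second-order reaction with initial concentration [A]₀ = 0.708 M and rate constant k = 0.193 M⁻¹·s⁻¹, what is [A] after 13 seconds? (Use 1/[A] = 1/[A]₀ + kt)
0.2550 M

1/[A] = 1/[A]₀ + k·t = 1/0.708 + (0.193)·(13) = 1.4124 + 2.5090 = 3.9214
[A] = 1/3.9214 = 0.2550 M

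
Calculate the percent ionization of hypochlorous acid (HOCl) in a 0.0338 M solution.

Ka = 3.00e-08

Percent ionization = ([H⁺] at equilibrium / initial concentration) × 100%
Percent ionization = 0.0942%

Let x = [H⁺]. Ka = x²/(C - x) ⇒ x² + (3.00e-08)x - (3.00e-08)(0.0338) = 0. x = 3.1828e-05. Percent = (3.1828e-05/0.0338) × 100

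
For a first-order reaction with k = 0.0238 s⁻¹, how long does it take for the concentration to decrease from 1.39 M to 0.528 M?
40.67 s

From ln[A] = ln[A]₀ - k·t: t = ln([A]₀/[A])/k = ln(1.39/0.528)/0.0238 = ln(2.6326)/0.0238 = 0.9680/0.0238 = 40.67 s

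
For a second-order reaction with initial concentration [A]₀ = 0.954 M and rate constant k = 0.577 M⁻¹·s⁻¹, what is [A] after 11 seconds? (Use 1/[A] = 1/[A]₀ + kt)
0.1352 M

1/[A] = 1/[A]₀ + k·t = 1/0.954 + (0.577)·(11) = 1.0482 + 6.3470 = 7.3952
[A] = 1/7.3952 = 0.1352 M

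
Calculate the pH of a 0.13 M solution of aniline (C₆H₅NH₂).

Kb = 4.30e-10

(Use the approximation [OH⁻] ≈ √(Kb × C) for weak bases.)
pH = 8.87

[OH⁻] = √(Kb × C) = √(4.30e-10 × 0.13) = 7.4766e-06. pOH = 5.13, pH = 14 - pOH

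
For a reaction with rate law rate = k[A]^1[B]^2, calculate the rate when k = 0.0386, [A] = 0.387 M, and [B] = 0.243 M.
0.0008821 M/s

rate = k·[A]^1·[B]^2 = 0.0386·(0.387)^1·(0.243)^2 = 0.0386·0.387·0.059049 = 0.0008821 M/s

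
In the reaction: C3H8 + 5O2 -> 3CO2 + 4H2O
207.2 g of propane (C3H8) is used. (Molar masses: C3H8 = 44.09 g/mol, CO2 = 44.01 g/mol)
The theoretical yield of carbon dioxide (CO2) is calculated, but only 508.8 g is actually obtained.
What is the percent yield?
Moles of C3H8 = 207.2 g ÷ 44.09 g/mol = 4.69948 mol
Mole ratio: 3 mol CO2 / 1 mol C3H8
Moles of CO2 = 4.69948 × (3/1) = 14.0984 mol
Theoretical yield = 14.0984 mol × 44.01 g/mol = 620.47 g
Actual yield = 508.8 g
Percent yield = (508.8 / 620.47) × 100% = 82.0%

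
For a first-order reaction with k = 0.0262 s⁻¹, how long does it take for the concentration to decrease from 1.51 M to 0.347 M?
56.13 s

From ln[A] = ln[A]₀ - k·t: t = ln([A]₀/[A])/k = ln(1.51/0.347)/0.0262 = ln(4.3516)/0.0262 = 1.4705/0.0262 = 56.13 s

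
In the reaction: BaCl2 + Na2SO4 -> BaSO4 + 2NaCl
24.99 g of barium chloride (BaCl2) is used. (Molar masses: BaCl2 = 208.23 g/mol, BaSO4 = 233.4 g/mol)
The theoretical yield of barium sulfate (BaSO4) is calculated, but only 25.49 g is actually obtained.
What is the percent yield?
Moles of BaCl2 = 24.99 g ÷ 208.23 g/mol = 0.120012 mol
Mole ratio: 1 mol BaSO4 / 1 mol BaCl2
Moles of BaSO4 = 0.120012 × (1/1) = 0.120012 mol
Theoretical yield = 0.120012 mol × 233.4 g/mol = 28.011 g
Actual yield = 25.49 g
Percent yield = (25.49 / 28.011) × 100% = 91.0%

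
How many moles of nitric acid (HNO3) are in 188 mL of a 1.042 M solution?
Moles = Molarity × Volume (L)
Moles = 1.042 M × 0.188 L = 0.1959 mol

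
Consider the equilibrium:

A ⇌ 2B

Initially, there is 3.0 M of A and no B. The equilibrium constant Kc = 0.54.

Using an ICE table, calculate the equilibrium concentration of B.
[B] = 1.145 M

ICE: [A] = 3.0 − x, [B] = 2x.
Kc = (2x)²/(3.0 − x) = 0.54 ⇒ 4x² + 0.54x − 1.62 = 0.
x = (−0.54 + √(0.54² + 4·4·1.62))/(2·4) = (−0.54 + √26.212)/8 = 0.57247.
[B] = 2x = 1.145 M.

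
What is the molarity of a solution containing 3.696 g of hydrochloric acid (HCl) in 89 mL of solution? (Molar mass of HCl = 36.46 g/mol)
Moles of HCl = 3.696 g ÷ 36.46 g/mol = 0.101371 mol
Volume = 89 mL = 0.089 L
Molarity = 0.101371 mol ÷ 0.089 L = 1.139 M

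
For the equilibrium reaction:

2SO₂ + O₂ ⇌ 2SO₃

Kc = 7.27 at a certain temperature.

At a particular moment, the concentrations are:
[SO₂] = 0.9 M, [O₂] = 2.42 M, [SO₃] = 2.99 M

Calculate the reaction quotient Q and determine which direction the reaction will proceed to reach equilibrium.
Q = 4.561, Q < K, reaction proceeds forward (toward products)

Q = ([SO₃]^2) / ([SO₂]^2 × [O₂])
  = ((2.99)^2) / ((0.9)^2·(2.42)) = 8.9401/1.9602 = 4.561
Since Q = 4.561 < Kc = 7.27, the reaction proceeds forward (toward products) to reach equilibrium.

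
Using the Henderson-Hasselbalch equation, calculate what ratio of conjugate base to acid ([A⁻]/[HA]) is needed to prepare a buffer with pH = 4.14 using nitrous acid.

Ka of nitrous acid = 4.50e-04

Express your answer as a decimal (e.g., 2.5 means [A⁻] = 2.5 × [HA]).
[A⁻]/[HA] = 6.212

pKa = −log(4.50e-04) = 3.3468. pH = pKa + log([A⁻]/[HA]). 4.14 = 3.3468 + log(ratio). log(ratio) = 4.14 − 3.3468 = 0.7932. ratio = 10^(0.7932) = 6.212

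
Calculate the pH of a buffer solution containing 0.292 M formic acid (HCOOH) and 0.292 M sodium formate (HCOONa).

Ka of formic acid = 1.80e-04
pH = 3.74

pKa = -log(1.80e-04) = 3.74. pH = pKa + log([A⁻]/[HA]) = 3.74 + log(0.292/0.292)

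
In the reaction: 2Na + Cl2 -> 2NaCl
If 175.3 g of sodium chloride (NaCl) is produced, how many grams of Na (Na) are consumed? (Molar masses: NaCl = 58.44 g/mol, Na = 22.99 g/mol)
Moles of NaCl = 175.3 g ÷ 58.44 g/mol = 2.99966 mol
Mole ratio: 2 mol Na / 2 mol NaCl
Moles of Na = 2.99966 × (2/2) = 2.99966 mol
Mass of Na = 2.99966 mol × 22.99 g/mol = 68.96 g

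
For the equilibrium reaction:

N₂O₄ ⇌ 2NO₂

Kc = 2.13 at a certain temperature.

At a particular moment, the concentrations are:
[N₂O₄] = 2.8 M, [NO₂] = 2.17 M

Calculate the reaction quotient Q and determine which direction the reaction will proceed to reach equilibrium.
Q = 1.682, Q < K, reaction proceeds forward (toward products)

Q = ([NO₂]^2) / ([N₂O₄])
  = ((2.17)^2) / ((2.8)) = 4.7089/2.8 = 1.682
Since Q = 1.682 < Kc = 2.13, the reaction proceeds forward (toward products) to reach equilibrium.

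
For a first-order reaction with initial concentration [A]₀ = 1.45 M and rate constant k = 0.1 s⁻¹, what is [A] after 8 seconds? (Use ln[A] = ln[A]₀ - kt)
0.6515 M

ln[A] = ln[A]₀ - k·t = ln(1.45) - (0.1)·(8) = 0.3716 - 0.8000 = -0.4284
[A] = e^(-0.4284) = 0.6515 M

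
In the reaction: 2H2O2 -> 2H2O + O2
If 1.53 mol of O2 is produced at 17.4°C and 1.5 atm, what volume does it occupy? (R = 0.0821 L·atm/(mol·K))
T = 17.4°C + 273.15 = 290.55 K
V = nRT/P = (1.53 × 0.0821 × 290.55) / 1.5
V = 24.33 L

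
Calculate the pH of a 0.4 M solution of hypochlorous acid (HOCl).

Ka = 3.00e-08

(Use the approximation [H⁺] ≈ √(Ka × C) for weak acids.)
pH = 3.96

[H⁺] = √(Ka × C) = √(3.00e-08 × 0.4) = 1.0954e-04. pH = -log(1.0954e-04)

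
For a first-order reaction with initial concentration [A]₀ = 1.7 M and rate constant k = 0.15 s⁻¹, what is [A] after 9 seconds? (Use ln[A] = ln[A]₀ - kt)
0.4407 M

ln[A] = ln[A]₀ - k·t = ln(1.7) - (0.15)·(9) = 0.5306 - 1.3500 = -0.8194
[A] = e^(-0.8194) = 0.4407 M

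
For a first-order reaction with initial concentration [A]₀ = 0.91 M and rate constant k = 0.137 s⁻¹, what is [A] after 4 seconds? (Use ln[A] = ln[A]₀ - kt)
0.5261 M

ln[A] = ln[A]₀ - k·t = ln(0.91) - (0.137)·(4) = -0.0943 - 0.5480 = -0.6423
[A] = e^(-0.6423) = 0.5261 M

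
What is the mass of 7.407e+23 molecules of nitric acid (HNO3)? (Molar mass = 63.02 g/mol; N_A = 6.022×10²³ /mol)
Moles = 7.407e+23 ÷ 6.022×10²³ = 1.22999 mol
Mass = 1.22999 mol × 63.02 g/mol = 77.51 g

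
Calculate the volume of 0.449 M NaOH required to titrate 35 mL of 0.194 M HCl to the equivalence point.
V_{base} = 15.1 mL

At equivalence: moles acid = moles base.
moles HCl = 0.194 M × 0.035 L = 0.00679 mol
V_NaOH = 0.00679 mol ÷ 0.449 M = 0.01512 L = 15.1 mL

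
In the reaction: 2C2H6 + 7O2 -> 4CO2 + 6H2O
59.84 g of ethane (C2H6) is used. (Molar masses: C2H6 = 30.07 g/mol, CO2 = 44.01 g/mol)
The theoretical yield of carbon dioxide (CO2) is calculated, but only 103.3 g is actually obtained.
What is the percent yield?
Moles of C2H6 = 59.84 g ÷ 30.07 g/mol = 1.99002 mol
Mole ratio: 4 mol CO2 / 2 mol C2H6
Moles of CO2 = 1.99002 × (4/2) = 3.98005 mol
Theoretical yield = 3.98005 mol × 44.01 g/mol = 175.16 g
Actual yield = 103.3 g
Percent yield = (103.3 / 175.16) × 100% = 59.0%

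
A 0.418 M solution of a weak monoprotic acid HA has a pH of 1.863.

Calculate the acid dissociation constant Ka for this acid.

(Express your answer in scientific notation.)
K_a = 4.65e-04

[H⁺] = 10^(−pH) = 10^(−1.863) = 1.371e-02 M. For HA ⇌ H⁺ + A⁻, Ka = x²/(C − x) = (1.371e-02)²/(0.418 − 1.371e-02) = 4.65e-04.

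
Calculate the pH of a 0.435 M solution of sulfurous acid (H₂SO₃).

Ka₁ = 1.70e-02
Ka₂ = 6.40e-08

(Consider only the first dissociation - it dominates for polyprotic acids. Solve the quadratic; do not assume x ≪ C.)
pH = 1.11

x² + Ka₁·x − Ka₁·C = 0 with Ka₁ = 1.70e-02, C = 0.435.
x = (−Ka₁ + √(Ka₁² + 4·Ka₁·C))/2 = 7.7913e-02 M, so pH = 1.11.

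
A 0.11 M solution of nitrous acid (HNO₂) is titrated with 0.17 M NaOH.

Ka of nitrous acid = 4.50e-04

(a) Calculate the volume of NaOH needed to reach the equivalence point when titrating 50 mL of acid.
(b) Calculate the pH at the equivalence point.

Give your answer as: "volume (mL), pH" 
V = 32.4 mL, pH = 8.09

(a) At equivalence: moles acid = moles base.
moles acid = 0.11 × 0.05 = 0.0055 mol; V_NaOH = 0.0055/0.17 = 0.03235 L = 32.4 mL.
(b) At equivalence, all acid → conjugate base A⁻ at [A⁻] = 0.0055/0.08235 = 0.06679 M.
Kb = Kw/Ka = 1.0e-14/4.50e-04 = 2.222e-11; [OH⁻] = √(Kb·[A⁻]) = 1.218e-06; pOH = 5.91; pH = 14 − pOH = 8.09.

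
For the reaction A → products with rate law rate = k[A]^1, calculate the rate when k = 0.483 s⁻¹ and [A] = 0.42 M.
0.2029 M/s

rate = k·[A]^1 = 0.483·(0.42)^1 = 0.483·0.42 = 0.2029 M/s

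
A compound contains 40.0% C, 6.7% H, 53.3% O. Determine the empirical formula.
Moles of C = 40.0 g / 12.01 g/mol = 3.331 mol
Moles of H = 6.7 g / 1.008 g/mol = 6.647 mol
Moles of O = 53.3 g / 16.0 g/mol = 3.331 mol

Smallest moles = 3.331
Divide all by smallest:
C: 3.331 / 3.331 = 1.00
H: 6.647 / 3.331 = 2.00
O: 3.331 / 3.331 = 1.00

Empirical formula: CH2O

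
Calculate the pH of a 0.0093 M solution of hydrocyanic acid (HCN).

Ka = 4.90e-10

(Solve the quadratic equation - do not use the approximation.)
pH = 5.67

x² + Ka×x - Ka×C = 0. Using quadratic formula: [H⁺] = 2.1345e-06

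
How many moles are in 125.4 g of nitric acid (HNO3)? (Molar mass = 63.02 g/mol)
Moles = 125.4 g ÷ 63.02 g/mol = 1.99 mol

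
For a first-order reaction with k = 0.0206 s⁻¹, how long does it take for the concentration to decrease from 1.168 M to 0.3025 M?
65.58 s

From ln[A] = ln[A]₀ - k·t: t = ln([A]₀/[A])/k = ln(1.168/0.3025)/0.0206 = ln(3.8612)/0.0206 = 1.3510/0.0206 = 65.58 s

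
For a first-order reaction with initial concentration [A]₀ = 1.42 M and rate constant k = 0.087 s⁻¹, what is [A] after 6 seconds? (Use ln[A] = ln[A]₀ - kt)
0.8425 M

ln[A] = ln[A]₀ - k·t = ln(1.42) - (0.087)·(6) = 0.3507 - 0.5220 = -0.1713
[A] = e^(-0.1713) = 0.8425 M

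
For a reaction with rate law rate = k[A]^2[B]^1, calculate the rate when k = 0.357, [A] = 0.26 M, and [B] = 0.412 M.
0.009943 M/s

rate = k·[A]^2·[B]^1 = 0.357·(0.26)^2·(0.412)^1 = 0.357·0.0676·0.412 = 0.009943 M/s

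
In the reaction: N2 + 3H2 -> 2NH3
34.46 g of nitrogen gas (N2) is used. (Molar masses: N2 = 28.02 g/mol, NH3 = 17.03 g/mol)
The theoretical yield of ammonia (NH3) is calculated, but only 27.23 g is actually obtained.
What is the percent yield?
Moles of N2 = 34.46 g ÷ 28.02 g/mol = 1.22984 mol
Mole ratio: 2 mol NH3 / 1 mol N2
Moles of NH3 = 1.22984 × (2/1) = 2.45967 mol
Theoretical yield = 2.45967 mol × 17.03 g/mol = 41.888 g
Actual yield = 27.23 g
Percent yield = (27.23 / 41.888) × 100% = 65.0%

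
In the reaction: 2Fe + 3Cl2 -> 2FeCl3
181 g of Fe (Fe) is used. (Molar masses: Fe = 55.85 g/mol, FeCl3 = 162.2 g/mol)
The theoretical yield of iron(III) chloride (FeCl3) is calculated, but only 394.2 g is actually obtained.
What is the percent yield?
Moles of Fe = 181 g ÷ 55.85 g/mol = 3.24082 mol
Mole ratio: 2 mol FeCl3 / 2 mol Fe
Moles of FeCl3 = 3.24082 × (2/2) = 3.24082 mol
Theoretical yield = 3.24082 mol × 162.2 g/mol = 525.66 g
Actual yield = 394.2 g
Percent yield = (394.2 / 525.66) × 100% = 75.0%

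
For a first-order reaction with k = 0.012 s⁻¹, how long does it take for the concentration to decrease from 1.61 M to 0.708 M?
68.46 s

From ln[A] = ln[A]₀ - k·t: t = ln([A]₀/[A])/k = ln(1.61/0.708)/0.012 = ln(2.2740)/0.012 = 0.8215/0.012 = 68.46 s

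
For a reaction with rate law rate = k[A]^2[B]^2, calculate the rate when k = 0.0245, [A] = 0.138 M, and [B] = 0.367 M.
6.284e-05 M/s

rate = k·[A]^2·[B]^2 = 0.0245·(0.138)^2·(0.367)^2 = 0.0245·0.019044·0.134689 = 6.284e-05 M/s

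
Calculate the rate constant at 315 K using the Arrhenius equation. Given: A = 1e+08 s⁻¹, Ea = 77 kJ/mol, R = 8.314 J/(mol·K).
1.70e-05 s⁻¹

k = A·exp(-Ea/(R·T)) = 1e+08·exp(-77000/(8.314·315)) = 1e+08·exp(-29.4015) = 1e+08·1.7024e-13 = 1.70e-05 s⁻¹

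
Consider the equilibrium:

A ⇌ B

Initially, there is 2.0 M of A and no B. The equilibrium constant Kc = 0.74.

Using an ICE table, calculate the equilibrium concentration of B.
[B] = 0.851 M

ICE: [A] = 2.0 − x, [B] = x.
Kc = x/(2.0 − x) = 0.74 ⇒ x = 0.74·2.0/(1 + 0.74) = 1.48/1.74 = 0.8506.
[B] = x = 0.851 M.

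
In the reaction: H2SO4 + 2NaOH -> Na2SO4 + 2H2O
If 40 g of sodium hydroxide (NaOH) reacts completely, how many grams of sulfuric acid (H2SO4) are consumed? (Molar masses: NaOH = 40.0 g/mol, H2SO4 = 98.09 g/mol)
Moles of NaOH = 40 g ÷ 40.0 g/mol = 1 mol
Mole ratio: 1 mol H2SO4 / 2 mol NaOH
Moles of H2SO4 = 1 × (1/2) = 0.5 mol
Mass of H2SO4 = 0.5 mol × 98.09 g/mol = 49.05 g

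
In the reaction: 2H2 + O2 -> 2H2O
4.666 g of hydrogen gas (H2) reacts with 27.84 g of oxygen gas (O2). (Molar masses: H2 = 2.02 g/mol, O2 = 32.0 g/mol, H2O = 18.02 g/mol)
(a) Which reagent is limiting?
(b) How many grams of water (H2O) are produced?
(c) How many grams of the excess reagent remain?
(a) O2, (b) 31.35 g, (c) 1.151 g

Moles of H2 = 4.666 g ÷ 2.02 g/mol = 2.3099 mol
Moles of O2 = 27.84 g ÷ 32.0 g/mol = 0.87 mol
Moles ÷ coefficient: H2: 2.3099/2 = 1.155, O2: 0.87/1 = 0.87
(a) O2 has the smaller value, so O2 is the limiting reagent.
(b) Moles of H2O = 0.87 mol O2 × (2/1) = 1.74 mol; mass = 1.74 mol × 18.02 g/mol = 31.35 g
(c) H2 consumed = 0.87 × (2/1) = 1.74 mol; remaining = 2.3099 − 1.74 = 0.569901 mol; mass = 0.569901 mol × 2.02 g/mol = 1.151 g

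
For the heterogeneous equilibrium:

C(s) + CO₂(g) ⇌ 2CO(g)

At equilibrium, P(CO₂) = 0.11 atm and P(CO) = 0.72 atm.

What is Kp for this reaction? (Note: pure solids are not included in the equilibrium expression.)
K_p = 4.713

Solid C is excluded.
Kp = P(CO)²/P(CO₂) = (0.72)²/0.11 = 0.5184/0.11 = 4.713.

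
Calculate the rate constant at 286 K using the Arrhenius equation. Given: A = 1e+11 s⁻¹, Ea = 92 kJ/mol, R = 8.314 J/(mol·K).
1.57e-06 s⁻¹

k = A·exp(-Ea/(R·T)) = 1e+11·exp(-92000/(8.314·286)) = 1e+11·exp(-38.6912) = 1e+11·1.5727e-17 = 1.57e-06 s⁻¹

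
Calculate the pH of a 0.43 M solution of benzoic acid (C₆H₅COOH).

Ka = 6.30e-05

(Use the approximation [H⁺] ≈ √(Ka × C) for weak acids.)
pH = 2.28

[H⁺] = √(Ka × C) = √(6.30e-05 × 0.43) = 5.2048e-03. pH = -log(5.2048e-03)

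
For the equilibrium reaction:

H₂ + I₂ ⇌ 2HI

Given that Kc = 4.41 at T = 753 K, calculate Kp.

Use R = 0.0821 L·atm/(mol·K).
K_p = 4.4100

Δn = (moles gaseous products) − (moles gaseous reactants) = 0
T = 753 K; RT = 0.0821 × 753 = 61.8213
Kp = Kc·(RT)^Δn = 4.41 × (61.8213)^0 = 4.41 × 1 = 4.4100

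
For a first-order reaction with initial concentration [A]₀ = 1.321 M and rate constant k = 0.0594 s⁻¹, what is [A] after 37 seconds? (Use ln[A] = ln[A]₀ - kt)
0.1467 M

ln[A] = ln[A]₀ - k·t = ln(1.321) - (0.0594)·(37) = 0.2784 - 2.1978 = -1.9194
[A] = e^(-1.9194) = 0.1467 M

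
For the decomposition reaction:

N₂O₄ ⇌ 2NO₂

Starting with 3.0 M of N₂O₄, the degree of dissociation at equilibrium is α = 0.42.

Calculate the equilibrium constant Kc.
K_c = 3.6497

x = α·[A]₀ = 0.42 × 3.0 = 1.26 M dissociated.
At eq: [N₂O₄] = 3.0 − 1.26 = 1.74 M; [NO₂] = 2x = 2.52 M.
Kc = [NO₂]²/[N₂O₄] = (2.52)²/1.74 = 3.65.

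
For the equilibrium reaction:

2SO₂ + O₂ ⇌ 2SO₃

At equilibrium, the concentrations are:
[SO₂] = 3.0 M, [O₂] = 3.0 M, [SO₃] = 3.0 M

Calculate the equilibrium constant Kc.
K_c = 0.3333

Kc = ([SO₃]^2) / ([SO₂]^2 × [O₂])
   = ((3.0)^2) / ((3.0)^2·(3.0))
   = 9 / 27 = 0.3333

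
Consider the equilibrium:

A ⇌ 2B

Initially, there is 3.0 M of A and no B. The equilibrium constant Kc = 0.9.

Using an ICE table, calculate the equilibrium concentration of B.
[B] = 1.434 M

ICE: [A] = 3.0 − x, [B] = 2x.
Kc = (2x)²/(3.0 − x) = 0.9 ⇒ 4x² + 0.9x − 2.7 = 0.
x = (−0.9 + √(0.9² + 4·4·2.7))/(2·4) = (−0.9 + √44.01)/8 = 0.71675.
[B] = 2x = 1.434 M.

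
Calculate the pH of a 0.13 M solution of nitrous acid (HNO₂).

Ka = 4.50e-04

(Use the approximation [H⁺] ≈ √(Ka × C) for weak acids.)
pH = 2.12

[H⁺] = √(Ka × C) = √(4.50e-04 × 0.13) = 7.6485e-03. pH = -log(7.6485e-03)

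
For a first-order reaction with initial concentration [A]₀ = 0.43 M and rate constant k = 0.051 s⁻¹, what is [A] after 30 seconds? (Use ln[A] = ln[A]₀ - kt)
0.0931 M

ln[A] = ln[A]₀ - k·t = ln(0.43) - (0.051)·(30) = -0.8440 - 1.5300 = -2.3740
[A] = e^(-2.3740) = 0.0931 M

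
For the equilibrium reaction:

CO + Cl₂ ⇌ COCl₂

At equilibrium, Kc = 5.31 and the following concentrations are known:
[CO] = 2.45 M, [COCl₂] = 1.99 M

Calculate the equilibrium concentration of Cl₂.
[Cl₂] = 0.1530 M

Kc = ([COCl₂]) / ([CO] × [Cl₂]) = 5.31
[Cl₂]^1 = (product terms)/(Kc · other reactant terms) = 1.99 / (5.31 · 2.45) = 0.15297
[Cl₂] = 0.1530 M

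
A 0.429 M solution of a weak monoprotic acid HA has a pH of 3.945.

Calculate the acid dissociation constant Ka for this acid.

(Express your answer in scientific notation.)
K_a = 3.00e-08

[H⁺] = 10^(−pH) = 10^(−3.945) = 1.135e-04 M. For HA ⇌ H⁺ + A⁻, Ka = x²/(C − x) = (1.135e-04)²/(0.429 − 1.135e-04) = 3.00e-08.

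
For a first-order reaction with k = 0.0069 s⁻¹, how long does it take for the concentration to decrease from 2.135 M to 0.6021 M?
183.45 s

From ln[A] = ln[A]₀ - k·t: t = ln([A]₀/[A])/k = ln(2.135/0.6021)/0.0069 = ln(3.5459)/0.0069 = 1.2658/0.0069 = 183.45 s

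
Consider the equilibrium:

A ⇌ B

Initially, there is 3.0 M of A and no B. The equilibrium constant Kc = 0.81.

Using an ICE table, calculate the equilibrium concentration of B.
[B] = 1.343 M

ICE: [A] = 3.0 − x, [B] = x.
Kc = x/(3.0 − x) = 0.81 ⇒ x = 0.81·3.0/(1 + 0.81) = 2.43/1.81 = 1.343.
[B] = x = 1.343 M.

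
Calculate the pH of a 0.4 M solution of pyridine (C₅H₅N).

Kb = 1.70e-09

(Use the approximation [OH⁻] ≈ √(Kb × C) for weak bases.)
pH = 9.42

[OH⁻] = √(Kb × C) = √(1.70e-09 × 0.4) = 2.6077e-05. pOH = 4.58, pH = 14 - pOH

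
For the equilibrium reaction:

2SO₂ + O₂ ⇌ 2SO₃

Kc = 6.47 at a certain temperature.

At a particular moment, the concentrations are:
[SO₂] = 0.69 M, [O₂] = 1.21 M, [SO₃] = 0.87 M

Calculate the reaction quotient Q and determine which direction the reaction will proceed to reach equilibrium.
Q = 1.314, Q < K, reaction proceeds forward (toward products)

Q = ([SO₃]^2) / ([SO₂]^2 × [O₂])
  = ((0.87)^2) / ((0.69)^2·(1.21)) = 0.7569/0.57608 = 1.314
Since Q = 1.314 < Kc = 6.47, the reaction proceeds forward (toward products) to reach equilibrium.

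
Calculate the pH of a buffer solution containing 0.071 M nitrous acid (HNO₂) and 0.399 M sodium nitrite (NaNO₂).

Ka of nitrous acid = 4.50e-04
pH = 4.10

pKa = -log(4.50e-04) = 3.35. pH = pKa + log([A⁻]/[HA]) = 3.35 + log(0.399/0.071)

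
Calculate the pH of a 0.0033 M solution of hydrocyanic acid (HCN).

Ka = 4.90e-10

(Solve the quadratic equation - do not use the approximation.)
pH = 5.90

x² + Ka×x - Ka×C = 0. Using quadratic formula: [H⁺] = 1.2714e-06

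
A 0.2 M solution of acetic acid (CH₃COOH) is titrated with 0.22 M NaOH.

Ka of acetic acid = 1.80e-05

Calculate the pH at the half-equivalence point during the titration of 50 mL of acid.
pH = pKa = 4.74

At the half-equivalence point, [HA] = [A⁻], so by Henderson–Hasselbalch pH = pKa + log(1) = pKa.
pKa = −log(1.80e-05) = 4.74.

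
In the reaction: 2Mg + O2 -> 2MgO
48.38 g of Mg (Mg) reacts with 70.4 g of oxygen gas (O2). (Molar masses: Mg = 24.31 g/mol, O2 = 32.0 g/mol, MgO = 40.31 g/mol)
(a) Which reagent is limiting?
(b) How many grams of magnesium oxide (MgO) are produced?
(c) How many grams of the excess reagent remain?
(a) Mg, (b) 80.22 g, (c) 38.56 g

Moles of Mg = 48.38 g ÷ 24.31 g/mol = 1.99013 mol
Moles of O2 = 70.4 g ÷ 32.0 g/mol = 2.2 mol
Moles ÷ coefficient: Mg: 1.99013/2 = 0.9951, O2: 2.2/1 = 2.2
(a) Mg has the smaller value, so Mg is the limiting reagent.
(b) Moles of MgO = 1.99013 mol Mg × (2/2) = 1.99013 mol; mass = 1.99013 mol × 40.31 g/mol = 80.22 g
(c) O2 consumed = 1.99013 × (1/2) = 0.995064 mol; remaining = 2.2 − 0.995064 = 1.20494 mol; mass = 1.20494 mol × 32.0 g/mol = 38.56 g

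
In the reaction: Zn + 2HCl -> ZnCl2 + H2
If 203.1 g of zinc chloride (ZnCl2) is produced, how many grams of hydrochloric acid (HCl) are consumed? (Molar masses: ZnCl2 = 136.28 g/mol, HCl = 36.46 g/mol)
Moles of ZnCl2 = 203.1 g ÷ 136.28 g/mol = 1.49031 mol
Mole ratio: 2 mol HCl / 1 mol ZnCl2
Moles of HCl = 1.49031 × (2/1) = 2.98063 mol
Mass of HCl = 2.98063 mol × 36.46 g/mol = 108.7 g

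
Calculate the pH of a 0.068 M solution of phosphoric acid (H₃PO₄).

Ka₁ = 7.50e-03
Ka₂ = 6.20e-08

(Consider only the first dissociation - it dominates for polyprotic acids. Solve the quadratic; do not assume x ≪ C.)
pH = 1.72

x² + Ka₁·x − Ka₁·C = 0 with Ka₁ = 7.50e-03, C = 0.068.
x = (−Ka₁ + √(Ka₁² + 4·Ka₁·C))/2 = 1.9142e-02 M, so pH = 1.72.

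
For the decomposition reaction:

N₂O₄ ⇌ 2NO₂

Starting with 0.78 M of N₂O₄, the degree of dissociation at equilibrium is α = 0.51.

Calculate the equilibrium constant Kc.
K_c = 1.6561

x = α·[A]₀ = 0.51 × 0.78 = 0.3978 M dissociated.
At eq: [N₂O₄] = 0.78 − 0.3978 = 0.3822 M; [NO₂] = 2x = 0.7956 M.
Kc = [NO₂]²/[N₂O₄] = (0.7956)²/0.3822 = 1.656.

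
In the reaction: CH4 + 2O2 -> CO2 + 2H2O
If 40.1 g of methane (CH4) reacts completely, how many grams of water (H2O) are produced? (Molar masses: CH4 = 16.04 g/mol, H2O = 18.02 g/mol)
Moles of CH4 = 40.1 g ÷ 16.04 g/mol = 2.5 mol
Mole ratio: 2 mol H2O / 1 mol CH4
Moles of H2O = 2.5 × (2/1) = 5 mol
Mass of H2O = 5 mol × 18.02 g/mol = 90.1 g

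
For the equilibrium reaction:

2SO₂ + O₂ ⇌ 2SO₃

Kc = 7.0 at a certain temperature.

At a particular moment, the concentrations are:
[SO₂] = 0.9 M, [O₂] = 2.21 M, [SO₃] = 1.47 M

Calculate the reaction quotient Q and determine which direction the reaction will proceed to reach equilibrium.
Q = 1.207, Q < K, reaction proceeds forward (toward products)

Q = ([SO₃]^2) / ([SO₂]^2 × [O₂])
  = ((1.47)^2) / ((0.9)^2·(2.21)) = 2.1609/1.7901 = 1.207
Since Q = 1.207 < Kc = 7.0, the reaction proceeds forward (toward products) to reach equilibrium.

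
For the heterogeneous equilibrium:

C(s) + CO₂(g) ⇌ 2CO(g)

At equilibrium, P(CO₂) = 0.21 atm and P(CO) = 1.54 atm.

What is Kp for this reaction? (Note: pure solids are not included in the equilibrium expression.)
K_p = 11.293

Solid C is excluded.
Kp = P(CO)²/P(CO₂) = (1.54)²/0.21 = 2.372/0.21 = 11.293.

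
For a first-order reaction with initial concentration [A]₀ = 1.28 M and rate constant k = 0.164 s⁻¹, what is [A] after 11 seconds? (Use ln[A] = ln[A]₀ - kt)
0.2107 M

ln[A] = ln[A]₀ - k·t = ln(1.28) - (0.164)·(11) = 0.2469 - 1.8040 = -1.5571
[A] = e^(-1.5571) = 0.2107 M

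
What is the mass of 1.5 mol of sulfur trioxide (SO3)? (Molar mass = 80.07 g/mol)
Mass = 1.5 mol × 80.07 g/mol = 120.1 g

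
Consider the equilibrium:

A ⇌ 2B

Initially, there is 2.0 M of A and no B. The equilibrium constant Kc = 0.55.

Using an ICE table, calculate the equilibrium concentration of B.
[B] = 0.920 M

ICE: [A] = 2.0 − x, [B] = 2x.
Kc = (2x)²/(2.0 − x) = 0.55 ⇒ 4x² + 0.55x − 1.1 = 0.
x = (−0.55 + √(0.55² + 4·4·1.1))/(2·4) = (−0.55 + √17.902)/8 = 0.46014.
[B] = 2x = 0.920 M.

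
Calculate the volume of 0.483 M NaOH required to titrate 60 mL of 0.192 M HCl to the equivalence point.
V_{base} = 23.9 mL

At equivalence: moles acid = moles base.
moles HCl = 0.192 M × 0.06 L = 0.01152 mol
V_NaOH = 0.01152 mol ÷ 0.483 M = 0.02385 L = 23.9 mL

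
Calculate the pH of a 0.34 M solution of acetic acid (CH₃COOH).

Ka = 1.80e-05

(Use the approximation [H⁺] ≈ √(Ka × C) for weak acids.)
pH = 2.61

[H⁺] = √(Ka × C) = √(1.80e-05 × 0.34) = 2.4739e-03. pH = -log(2.4739e-03)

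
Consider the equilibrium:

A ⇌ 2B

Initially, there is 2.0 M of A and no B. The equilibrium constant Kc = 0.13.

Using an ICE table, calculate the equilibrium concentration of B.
[B] = 0.478 M

ICE: [A] = 2.0 − x, [B] = 2x.
Kc = (2x)²/(2.0 − x) = 0.13 ⇒ 4x² + 0.13x − 0.26 = 0.
x = (−0.13 + √(0.13² + 4·4·0.26))/(2·4) = (−0.13 + √4.1769)/8 = 0.23922.
[B] = 2x = 0.478 M.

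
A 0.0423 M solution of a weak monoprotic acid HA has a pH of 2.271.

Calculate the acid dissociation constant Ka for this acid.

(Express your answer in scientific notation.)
K_a = 7.77e-04

[H⁺] = 10^(−pH) = 10^(−2.271) = 5.358e-03 M. For HA ⇌ H⁺ + A⁻, Ka = x²/(C − x) = (5.358e-03)²/(0.0423 − 5.358e-03) = 7.77e-04.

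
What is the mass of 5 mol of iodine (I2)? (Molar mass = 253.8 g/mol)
Mass = 5 mol × 253.8 g/mol = 1269 g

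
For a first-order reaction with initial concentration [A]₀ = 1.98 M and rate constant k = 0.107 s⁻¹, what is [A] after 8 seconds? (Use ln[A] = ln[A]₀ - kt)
0.8412 M

ln[A] = ln[A]₀ - k·t = ln(1.98) - (0.107)·(8) = 0.6831 - 0.8560 = -0.1729
[A] = e^(-0.1729) = 0.8412 M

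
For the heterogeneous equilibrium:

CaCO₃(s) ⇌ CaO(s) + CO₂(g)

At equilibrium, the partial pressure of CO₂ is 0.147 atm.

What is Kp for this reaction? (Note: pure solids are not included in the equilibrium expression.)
K_p = 0.147

Solids (CaCO₃, CaO) have activity 1 and are excluded.
Kp = P(CO₂) = 0.147.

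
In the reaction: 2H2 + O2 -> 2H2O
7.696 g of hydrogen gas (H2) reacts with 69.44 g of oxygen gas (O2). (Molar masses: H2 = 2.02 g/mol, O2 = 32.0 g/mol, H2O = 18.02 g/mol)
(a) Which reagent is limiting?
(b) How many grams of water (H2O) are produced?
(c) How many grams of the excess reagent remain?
(a) H2, (b) 68.65 g, (c) 8.482 g

Moles of H2 = 7.696 g ÷ 2.02 g/mol = 3.8099 mol
Moles of O2 = 69.44 g ÷ 32.0 g/mol = 2.17 mol
Moles ÷ coefficient: H2: 3.8099/2 = 1.905, O2: 2.17/1 = 2.17
(a) H2 has the smaller value, so H2 is the limiting reagent.
(b) Moles of H2O = 3.8099 mol H2 × (2/2) = 3.8099 mol; mass = 3.8099 mol × 18.02 g/mol = 68.65 g
(c) O2 consumed = 3.8099 × (1/2) = 1.90495 mol; remaining = 2.17 − 1.90495 = 0.26505 mol; mass = 0.26505 mol × 32.0 g/mol = 8.482 g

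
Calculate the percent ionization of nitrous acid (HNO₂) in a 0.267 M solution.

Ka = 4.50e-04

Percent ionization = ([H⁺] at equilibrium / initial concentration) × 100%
Percent ionization = 4.02%

Let x = [H⁺]. Ka = x²/(C - x) ⇒ x² + (4.50e-04)x - (4.50e-04)(0.267) = 0. x = 1.0739e-02. Percent = (1.0739e-02/0.267) × 100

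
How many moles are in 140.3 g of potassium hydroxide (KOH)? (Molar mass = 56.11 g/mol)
Moles = 140.3 g ÷ 56.11 g/mol = 2.5 mol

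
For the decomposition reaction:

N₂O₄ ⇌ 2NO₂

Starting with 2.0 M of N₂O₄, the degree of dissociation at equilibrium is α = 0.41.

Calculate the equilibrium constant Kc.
K_c = 2.2793

x = α·[A]₀ = 0.41 × 2.0 = 0.82 M dissociated.
At eq: [N₂O₄] = 2.0 − 0.82 = 1.18 M; [NO₂] = 2x = 1.64 M.
Kc = [NO₂]²/[N₂O₄] = (1.64)²/1.18 = 2.279.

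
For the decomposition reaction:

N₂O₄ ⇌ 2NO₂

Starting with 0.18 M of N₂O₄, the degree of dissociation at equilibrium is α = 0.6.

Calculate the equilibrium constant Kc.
K_c = 0.6480

x = α·[A]₀ = 0.6 × 0.18 = 0.108 M dissociated.
At eq: [N₂O₄] = 0.18 − 0.108 = 0.072 M; [NO₂] = 2x = 0.216 M.
Kc = [NO₂]²/[N₂O₄] = (0.216)²/0.072 = 0.648.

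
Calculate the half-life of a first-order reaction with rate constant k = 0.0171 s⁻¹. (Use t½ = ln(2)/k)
40.53 s

t½ = ln(2)/k = 0.6931/0.0171 = 40.53 s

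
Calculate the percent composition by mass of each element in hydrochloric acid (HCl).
H: 2.76%, Cl: 97.23%

Molar mass of HCl = 36.46 g/mol
% H = (1 × 1.008) / 36.46 × 100% = 1.008 / 36.46 × 100% = 2.76%
% Cl = (1 × 35.45) / 36.46 × 100% = 35.45 / 36.46 × 100% = 97.23%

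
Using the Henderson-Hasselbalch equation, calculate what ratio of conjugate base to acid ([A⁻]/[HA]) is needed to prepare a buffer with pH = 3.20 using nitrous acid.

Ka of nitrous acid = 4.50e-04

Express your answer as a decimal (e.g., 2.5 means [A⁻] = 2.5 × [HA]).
[A⁻]/[HA] = 0.713

pKa = −log(4.50e-04) = 3.3468. pH = pKa + log([A⁻]/[HA]). 3.20 = 3.3468 + log(ratio). log(ratio) = 3.20 − 3.3468 = -0.1468. ratio = 10^(-0.1468) = 0.713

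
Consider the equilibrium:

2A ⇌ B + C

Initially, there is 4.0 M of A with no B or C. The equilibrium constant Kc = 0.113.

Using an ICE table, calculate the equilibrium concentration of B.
[B] = 0.804 M

ICE: [A] = 4.0 − 2x, [B] = [C] = x.
Kc = x²/(4.0 − 2x)² = 0.113 ⇒ √Kc = x/(4.0 − 2x).
x = √0.113·4.0/(1 + 2√0.113) = 0.33615·4.0/1.6723 = 0.80405.
[B] = x = 0.804 M.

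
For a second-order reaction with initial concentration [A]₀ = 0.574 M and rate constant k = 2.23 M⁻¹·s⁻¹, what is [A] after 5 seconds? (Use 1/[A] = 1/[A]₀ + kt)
0.0776 M

1/[A] = 1/[A]₀ + k·t = 1/0.574 + (2.23)·(5) = 1.7422 + 11.1500 = 12.8922
[A] = 1/12.8922 = 0.0776 M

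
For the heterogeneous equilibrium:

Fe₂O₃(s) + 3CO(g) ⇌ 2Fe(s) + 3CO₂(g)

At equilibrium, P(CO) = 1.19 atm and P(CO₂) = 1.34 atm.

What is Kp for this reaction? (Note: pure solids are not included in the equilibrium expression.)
K_p = 1.428

Solids (Fe₂O₃, Fe) are excluded.
Kp = P(CO₂)³/P(CO)³ = (1.34)³/(1.19)³ = 2.406/1.685 = 1.428.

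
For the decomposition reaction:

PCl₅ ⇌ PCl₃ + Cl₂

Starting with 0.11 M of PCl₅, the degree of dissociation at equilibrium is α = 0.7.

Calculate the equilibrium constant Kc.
K_c = 0.1797

x = α·[A]₀ = 0.7 × 0.11 = 0.077 M dissociated.
At eq: [PCl₅] = 0.11 − 0.077 = 0.033 M; [PCl₃] = [Cl₂] = x = 0.077 M.
Kc = [PCl₃][Cl₂]/[PCl₅] = (0.077)²/0.033 = 0.1797.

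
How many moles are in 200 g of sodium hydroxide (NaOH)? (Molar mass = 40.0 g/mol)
Moles = 200 g ÷ 40.0 g/mol = 5 mol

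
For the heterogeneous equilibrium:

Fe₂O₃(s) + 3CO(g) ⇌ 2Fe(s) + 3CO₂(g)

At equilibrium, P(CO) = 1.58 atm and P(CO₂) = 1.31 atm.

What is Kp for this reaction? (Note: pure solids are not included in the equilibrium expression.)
K_p = 0.570

Solids (Fe₂O₃, Fe) are excluded.
Kp = P(CO₂)³/P(CO)³ = (1.31)³/(1.58)³ = 2.248/3.944 = 0.570.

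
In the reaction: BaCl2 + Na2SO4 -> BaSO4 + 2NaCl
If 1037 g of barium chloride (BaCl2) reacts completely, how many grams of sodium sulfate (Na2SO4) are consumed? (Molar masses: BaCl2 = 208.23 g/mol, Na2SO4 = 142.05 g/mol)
Moles of BaCl2 = 1037 g ÷ 208.23 g/mol = 4.98007 mol
Mole ratio: 1 mol Na2SO4 / 1 mol BaCl2
Moles of Na2SO4 = 4.98007 × (1/1) = 4.98007 mol
Mass of Na2SO4 = 4.98007 mol × 142.05 g/mol = 707.4 g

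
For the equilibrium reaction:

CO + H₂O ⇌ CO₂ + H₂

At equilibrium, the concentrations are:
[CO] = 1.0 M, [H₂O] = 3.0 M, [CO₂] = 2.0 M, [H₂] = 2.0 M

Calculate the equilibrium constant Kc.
K_c = 1.3333

Kc = ([CO₂] × [H₂]) / ([CO] × [H₂O])
   = ((2.0)·(2.0)) / ((1.0)·(3.0))
   = 4 / 3 = 1.3333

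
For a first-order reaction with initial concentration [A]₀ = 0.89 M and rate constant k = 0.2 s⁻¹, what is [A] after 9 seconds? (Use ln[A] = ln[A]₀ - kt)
0.1471 M

ln[A] = ln[A]₀ - k·t = ln(0.89) - (0.2)·(9) = -0.1165 - 1.8000 = -1.9165
[A] = e^(-1.9165) = 0.1471 M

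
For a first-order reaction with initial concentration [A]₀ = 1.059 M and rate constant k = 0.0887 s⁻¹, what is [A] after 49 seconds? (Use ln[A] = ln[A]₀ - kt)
0.0137 M

ln[A] = ln[A]₀ - k·t = ln(1.059) - (0.0887)·(49) = 0.0573 - 4.3463 = -4.2890
[A] = e^(-4.2890) = 0.0137 M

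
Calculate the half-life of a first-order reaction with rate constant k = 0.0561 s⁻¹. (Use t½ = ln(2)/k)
12.36 s

t½ = ln(2)/k = 0.6931/0.0561 = 12.36 s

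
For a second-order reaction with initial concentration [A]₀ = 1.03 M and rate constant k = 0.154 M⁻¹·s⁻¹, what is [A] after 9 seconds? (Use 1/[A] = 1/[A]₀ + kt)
0.4243 M

1/[A] = 1/[A]₀ + k·t = 1/1.03 + (0.154)·(9) = 0.9709 + 1.3860 = 2.3569
[A] = 1/2.3569 = 0.4243 M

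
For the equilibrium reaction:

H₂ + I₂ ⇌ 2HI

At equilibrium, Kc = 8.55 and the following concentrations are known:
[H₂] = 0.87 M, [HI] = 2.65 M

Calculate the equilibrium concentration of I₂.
[I₂] = 0.9441 M

Kc = ([HI]^2) / ([H₂] × [I₂]) = 8.55
[I₂]^1 = (product terms)/(Kc · other reactant terms) = 7.0225 / (8.55 · 0.87) = 0.94407
[I₂] = 0.9441 M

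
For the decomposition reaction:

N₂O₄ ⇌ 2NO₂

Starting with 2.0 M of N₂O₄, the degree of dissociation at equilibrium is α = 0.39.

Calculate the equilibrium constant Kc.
K_c = 1.9948

x = α·[A]₀ = 0.39 × 2.0 = 0.78 M dissociated.
At eq: [N₂O₄] = 2.0 − 0.78 = 1.22 M; [NO₂] = 2x = 1.56 M.
Kc = [NO₂]²/[N₂O₄] = (1.56)²/1.22 = 1.995.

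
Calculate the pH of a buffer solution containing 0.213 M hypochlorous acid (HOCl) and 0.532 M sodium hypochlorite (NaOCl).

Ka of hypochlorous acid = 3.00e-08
pH = 7.92

pKa = -log(3.00e-08) = 7.52. pH = pKa + log([A⁻]/[HA]) = 7.52 + log(0.532/0.213)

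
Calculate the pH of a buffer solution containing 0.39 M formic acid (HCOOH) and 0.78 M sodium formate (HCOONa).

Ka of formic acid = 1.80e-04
pH = 4.05

pKa = -log(1.80e-04) = 3.74. pH = pKa + log([A⁻]/[HA]) = 3.74 + log(0.78/0.39)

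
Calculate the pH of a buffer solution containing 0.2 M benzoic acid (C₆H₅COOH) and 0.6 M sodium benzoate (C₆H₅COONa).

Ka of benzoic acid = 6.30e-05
pH = 4.68

pKa = -log(6.30e-05) = 4.20. pH = pKa + log([A⁻]/[HA]) = 4.20 + log(0.6/0.2)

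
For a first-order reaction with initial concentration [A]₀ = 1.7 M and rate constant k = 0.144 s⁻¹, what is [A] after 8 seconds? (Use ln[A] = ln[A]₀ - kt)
0.5372 M

ln[A] = ln[A]₀ - k·t = ln(1.7) - (0.144)·(8) = 0.5306 - 1.1520 = -0.6214
[A] = e^(-0.6214) = 0.5372 M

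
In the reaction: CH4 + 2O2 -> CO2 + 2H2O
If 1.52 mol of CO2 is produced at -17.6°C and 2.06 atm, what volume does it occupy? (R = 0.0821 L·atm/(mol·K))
T = -17.6°C + 273.15 = 255.55 K
V = nRT/P = (1.52 × 0.0821 × 255.55) / 2.06
V = 15.48 L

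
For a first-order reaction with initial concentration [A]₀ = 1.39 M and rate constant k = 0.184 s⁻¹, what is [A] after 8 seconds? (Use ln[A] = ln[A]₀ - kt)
0.3190 M

ln[A] = ln[A]₀ - k·t = ln(1.39) - (0.184)·(8) = 0.3293 - 1.4720 = -1.1427
[A] = e^(-1.1427) = 0.3190 M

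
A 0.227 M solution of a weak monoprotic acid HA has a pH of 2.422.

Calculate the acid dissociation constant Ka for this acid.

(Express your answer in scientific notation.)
K_a = 6.42e-05

[H⁺] = 10^(−pH) = 10^(−2.422) = 3.784e-03 M. For HA ⇌ H⁺ + A⁻, Ka = x²/(C − x) = (3.784e-03)²/(0.227 − 3.784e-03) = 6.42e-05.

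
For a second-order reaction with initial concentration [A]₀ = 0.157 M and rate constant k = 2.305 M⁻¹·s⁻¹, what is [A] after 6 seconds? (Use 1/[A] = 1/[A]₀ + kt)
0.0495 M

1/[A] = 1/[A]₀ + k·t = 1/0.157 + (2.305)·(6) = 6.3694 + 13.8300 = 20.1994
[A] = 1/20.1994 = 0.0495 M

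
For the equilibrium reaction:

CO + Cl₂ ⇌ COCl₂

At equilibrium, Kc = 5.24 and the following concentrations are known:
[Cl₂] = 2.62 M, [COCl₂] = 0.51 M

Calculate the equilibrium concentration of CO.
[CO] = 0.0371 M

Kc = ([COCl₂]) / ([CO] × [Cl₂]) = 5.24
[CO]^1 = (product terms)/(Kc · other reactant terms) = 0.51 / (5.24 · 2.62) = 0.037148
[CO] = 0.0371 M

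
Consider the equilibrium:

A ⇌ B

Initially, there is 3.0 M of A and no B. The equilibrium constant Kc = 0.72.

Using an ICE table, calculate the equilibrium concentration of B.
[B] = 1.256 M

ICE: [A] = 3.0 − x, [B] = x.
Kc = x/(3.0 − x) = 0.72 ⇒ x = 0.72·3.0/(1 + 0.72) = 2.16/1.72 = 1.256.
[B] = x = 1.256 M.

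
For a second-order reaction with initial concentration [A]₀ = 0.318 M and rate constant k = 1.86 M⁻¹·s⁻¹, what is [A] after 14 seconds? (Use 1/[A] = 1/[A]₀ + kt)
0.0343 M

1/[A] = 1/[A]₀ + k·t = 1/0.318 + (1.86)·(14) = 3.1447 + 26.0400 = 29.1847
[A] = 1/29.1847 = 0.0343 M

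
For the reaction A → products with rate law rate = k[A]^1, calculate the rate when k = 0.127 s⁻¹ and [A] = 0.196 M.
0.02489 M/s

rate = k·[A]^1 = 0.127·(0.196)^1 = 0.127·0.196 = 0.02489 M/s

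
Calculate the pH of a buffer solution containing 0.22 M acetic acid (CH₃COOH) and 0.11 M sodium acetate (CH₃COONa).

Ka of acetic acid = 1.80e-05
pH = 4.44

pKa = -log(1.80e-05) = 4.74. pH = pKa + log([A⁻]/[HA]) = 4.74 + log(0.11/0.22)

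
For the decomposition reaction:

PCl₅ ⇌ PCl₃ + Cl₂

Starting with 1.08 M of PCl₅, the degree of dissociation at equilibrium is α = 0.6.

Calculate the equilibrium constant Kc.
K_c = 0.9720

x = α·[A]₀ = 0.6 × 1.08 = 0.648 M dissociated.
At eq: [PCl₅] = 1.08 − 0.648 = 0.432 M; [PCl₃] = [Cl₂] = x = 0.648 M.
Kc = [PCl₃][Cl₂]/[PCl₅] = (0.648)²/0.432 = 0.972.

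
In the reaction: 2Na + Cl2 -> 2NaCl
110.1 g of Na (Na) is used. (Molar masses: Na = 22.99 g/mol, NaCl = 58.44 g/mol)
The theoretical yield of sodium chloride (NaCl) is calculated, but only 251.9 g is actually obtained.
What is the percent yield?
Moles of Na = 110.1 g ÷ 22.99 g/mol = 4.78904 mol
Mole ratio: 2 mol NaCl / 2 mol Na
Moles of NaCl = 4.78904 × (2/2) = 4.78904 mol
Theoretical yield = 4.78904 mol × 58.44 g/mol = 279.87 g
Actual yield = 251.9 g
Percent yield = (251.9 / 279.87) × 100% = 90.0%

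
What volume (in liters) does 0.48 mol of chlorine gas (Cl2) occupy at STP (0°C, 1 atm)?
At STP, 1 mol of gas occupies 22.4 L
Volume = 0.48 mol × 22.4 L/mol = 10.75 L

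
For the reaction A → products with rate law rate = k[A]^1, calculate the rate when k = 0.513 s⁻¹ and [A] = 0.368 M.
0.1888 M/s

rate = k·[A]^1 = 0.513·(0.368)^1 = 0.513·0.368 = 0.1888 M/s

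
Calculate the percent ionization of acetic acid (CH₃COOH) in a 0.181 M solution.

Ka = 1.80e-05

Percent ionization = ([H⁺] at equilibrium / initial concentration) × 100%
Percent ionization = 0.992%

Let x = [H⁺]. Ka = x²/(C - x) ⇒ x² + (1.80e-05)x - (1.80e-05)(0.181) = 0. x = 1.7960e-03. Percent = (1.7960e-03/0.181) × 100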